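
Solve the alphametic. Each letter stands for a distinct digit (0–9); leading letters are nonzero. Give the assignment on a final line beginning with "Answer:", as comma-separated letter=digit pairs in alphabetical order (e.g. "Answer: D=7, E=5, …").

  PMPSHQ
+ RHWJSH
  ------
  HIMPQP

Step 1. [col 1: Q + H ≡ P (mod 10)] several values work for Q in column 1 (Q + H ≡ P (mod 10), carry-in 0); try Q=7. So Q=7.
Step 2. [col 1: Q + H ≡ P (mod 10)] P=1 is one option consistent with column 1 (Q + H ≡ P (mod 10), carry-in 0) — take it. So P=1.
Step 3. [col 1: Q + H ≡ P (mod 10)] column 1: given Q=7, P=1, carry-in 0, and digits 1,7 already taken and all letters distinct, Q+H≡P (mod 10) forces H=4. So H=4.
Step 4. [col 2: H + S ≡ Q (mod 10)] from column 2 (H=4, Q=7, carry-in 1, digits 1,4,7 already taken and all letters distinct): S must equal 2, so S=2.
Step 5. [col 3: S + J ≡ P (mod 10)] in column 3 we have S+J≡P with carry-in 0; given S=2, P=1 and digits 1,2,4,7 already taken and all letters distinct, that pins J to 9 ⇒ J=9.
Step 6. [col 4: P + W ≡ M (mod 10)] several values work for M in column 4 (P + W ≡ M (mod 10), carry-in 1); try M=0, so M=0.
Step 7. [col 4: P + W ≡ M (mod 10)] in column 4 we have P+W≡M with carry-in 1; given P=1, M=0 and digits 0,1,2,4,7,9 already taken and all letters distinct, that pins W to 8. So W=8.
Step 8. [col 5: M + H ≡ I (mod 10)] column 5: given M=0, H=4, carry-in 1, and digits 0,1,2,4,7,8,9 already taken and all letters distinct, M+H≡I (mod 10) forces I=5 ⇒ I=5.
Step 9. [col 6: P + R ≡ H (mod 10)] in column 6 we have P+R≡H with carry-in 0; given P=1, H=4 and digits 0,1,2,4,5,7,8,9 already taken and all letters distinct, that pins R to 3, so R=3.

Answer: H=4, I=5, J=9, M=0, P=1, Q=7, R=3, S=2, W=8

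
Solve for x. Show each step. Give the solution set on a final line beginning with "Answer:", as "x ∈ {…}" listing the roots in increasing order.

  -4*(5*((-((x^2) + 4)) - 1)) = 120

Step 1. [-4*(5*((-((x^2) + 4)) - 1)) = 120] LHS = -4·(…); ÷-4 both sides, so div: 5*((-((x^2) + 4)) - 1) = -30.
Step 2. [5*((-((x^2) + 4)) - 1) = -30] 5 out front; divide by 5 ⇒ div: (-((x^2) + 4)) - 1 = -6.
Step 3. [(-((x^2) + 4)) - 1 = -6] the outer -1 inverts by adding 1, so sub: -((x^2) + 4) = -5.
Step 4. [-((x^2) + 4) = -5] flip signs both sides ⇒ neg: (x^2) + 4 = 5.
Step 5. [(x^2) + 4 = 5] the outer +4 inverts by subtracting 4. So sub: x^2 = 1.
Step 6. [x^2 = 1] √ both sides: 1 ≥ 0 gives two branches, so sqrt: x = 1 or -1.

Answer: x ∈ {-1, 1}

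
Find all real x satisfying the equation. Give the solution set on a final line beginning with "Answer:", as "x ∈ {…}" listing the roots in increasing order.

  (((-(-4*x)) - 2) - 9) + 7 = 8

Step 1. [(((-(-4*x)) - 2) - 9) + 7 = 8] +7 is outermost — subtract 7 both sides. So sub: ((-(-4*x)) - 2) - 9 = 1.
Step 2. [((-(-4*x)) - 2) - 9 = 1] peel the -9: add 9 from each side, so sub: (-(-4*x)) - 2 = 10.
Step 3. [(-(-4*x)) - 2 = 10] add 2: x sits inside (… - 2). So sub: -(-4*x) = 12.
Step 4. [-(-4*x) = 12] leading − — multiply by −1. So neg: -4*x = -12.
Step 5. [-4*x = -12] leading coefficient -4: divide by -4, so div: x = 3.

Answer: x ∈ {3}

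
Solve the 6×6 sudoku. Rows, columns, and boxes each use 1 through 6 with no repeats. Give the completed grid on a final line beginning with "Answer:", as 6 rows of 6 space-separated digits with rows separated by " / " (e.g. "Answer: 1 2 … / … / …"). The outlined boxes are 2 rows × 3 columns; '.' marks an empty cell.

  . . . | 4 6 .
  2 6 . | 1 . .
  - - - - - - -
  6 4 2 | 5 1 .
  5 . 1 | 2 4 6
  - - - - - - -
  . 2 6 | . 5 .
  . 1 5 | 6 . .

Step 1. [r5c4∈{3}] only 3 remains possible at r5c4. So r5c4=3.
Step 2. [r1c3∈{3}] r1c3's peers cover all but 3, so r1c3=3.
Step 3. [r2c6∈{3,5}] row 2 places 5 nowhere but r2c6 ⇒ r2c6=5.
Step 4. [r5c1∈{4}] r5c1's peers cover all but 4. So r5c1=4.
Step 5. [r6c5∈{2}] nothing but 2 survives at r6c5. So r6c5=2.
Step 6. [r3c6∈{3}] only 3 remains possible at r3c6, so r3c6=3.
Step 7. [r1c6∈{2}] only 2 remains possible at r1c6, so r1c6=2.
Step 8. [r4c2∈{3}] r4c2's peers cover all but 3. So r4c2=3.
Step 9. [r6c6∈{4}] only 4 remains possible at r6c6, so r6c6=4.
Step 10. [r1c2∈{5}] r1c2's peers cover all but 5 ⇒ r1c2=5.
Step 11. [r2c3∈{4}] r2c3 has the single candidate 4, so r2c3=4.
Step 12. [r1c1∈{1}] r1c1 has the single candidate 1 ⇒ r1c1=1.
Step 13. [r2c5∈{3}] r2c5's peers cover all but 3 ⇒ r2c5=3.
Step 14. [r5c6∈{1}] r5c6 has the single candidate 1. So r5c6=1.
Step 15. [r6c1∈{3}] nothing but 3 survives at r6c1, so r6c1=3.

Answer: 1 5 3 4 6 2 / 2 6 4 1 3 5 / 6 4 2 5 1 3 / 5 3 1 2 4 6 / 4 2 6 3 5 1 / 3 1 5 6 2 4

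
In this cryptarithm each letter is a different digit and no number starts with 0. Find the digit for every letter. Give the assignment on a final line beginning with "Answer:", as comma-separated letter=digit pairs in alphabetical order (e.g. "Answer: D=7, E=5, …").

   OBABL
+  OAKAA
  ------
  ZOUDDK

Step 1. [col 1: L + A ≡ K (mod 10)] several values work for K in column 1 (L + A ≡ K (mod 10), carry-in 0); try K=7. So K=7.
Step 2. [col 1: L + A ≡ K (mod 10)] A=5 is one option consistent with column 1 (L + A ≡ K (mod 10), carry-in 0) — take it ⇒ A=5.
Step 3. [col 1: L + A ≡ K (mod 10)] column 1: given A=5, K=7, carry-in 0, and digits 5,7 already taken and all letters distinct, L+A≡K (mod 10) forces L=2 ⇒ L=2.
Step 4. [Z] adding two 5-digit numbers gives at most 5+1 digits, and here it does — Z is that final carry and must be 1, so Z=1.
Step 5. [col 2: B + A ≡ D (mod 10)] B=8 is one option consistent with column 2 (B + A ≡ D (mod 10), carry-in 0) — take it ⇒ B=8.
Step 6. [col 2: B + A ≡ D (mod 10)] column 2 reads B+A+carry(0)=D with B=8, A=5; with digits 1,2,5,7,8 already taken and all letters distinct, the only value for D is 3 ⇒ D=3.
Step 7. [col 4: B + A ≡ U (mod 10)] column 4 reads B+A+carry(1)=U with B=8, A=5; with digits 1,2,3,5,7,8 already taken and all letters distinct, the only value for U is 4. So U=4.
Step 8. [col 5: O + O ≡ O (mod 10)] in column 5 we have O+O≡O with carry-in 1; given nothing yet and digits 1,2,3,4,5,7,8 already taken and all letters distinct, that pins O to 9 ⇒ O=9.

Answer: A=5, B=8, D=3, K=7, L=2, O=9, U=4, Z=1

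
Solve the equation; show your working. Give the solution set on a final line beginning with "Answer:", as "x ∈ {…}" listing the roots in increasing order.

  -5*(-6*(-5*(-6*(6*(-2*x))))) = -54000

Step 1. [-5*(-6*(-5*(-6*(6*(-2*x))))) = -54000] -5 out front; divide by -5, so div: -6*(-5*(-6*(6*(-2*x)))) = 10800.
Step 2. [-6*(-5*(-6*(6*(-2*x)))) = 10800] LHS = -6·(…); ÷-6 both sides ⇒ div: -5*(-6*(6*(-2*x))) = -1800.
Step 3. [-5*(-6*(6*(-2*x))) = -1800] -5·(inner) — divide through by -5 ⇒ div: -6*(6*(-2*x)) = 360.
Step 4. [-6*(6*(-2*x)) = 360] -6 out front; divide by -6, so div: 6*(-2*x) = -60.
Step 5. [6*(-2*x) = -60] divide by the outer 6 ⇒ div: -2*x = -10.
Step 6. [-2*x = -10] -2 out front; divide by -2 ⇒ div: x = 5.

Answer: x ∈ {5}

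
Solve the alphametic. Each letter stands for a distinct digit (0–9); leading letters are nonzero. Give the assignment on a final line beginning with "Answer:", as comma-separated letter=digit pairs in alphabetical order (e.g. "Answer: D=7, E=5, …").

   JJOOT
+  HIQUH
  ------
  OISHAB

Step 1. [col 1: T + H ≡ B (mod 10)] no forcing yet in column 1 (carry-in 0); H=9 is free and consistent — try it, so H=9.
Step 2. [col 1: T + H ≡ B (mod 10)] T=6 is one option consistent with column 1 (T + H ≡ B (mod 10), carry-in 0) — take it ⇒ T=6.
Step 3. [col 1: T + H ≡ B (mod 10)] column 1 reads T+H+carry(0)=B with T=6, H=9; with digits 6,9 already taken and all letters distinct, the only value for B is 5. So B=5.
Step 4. [col 2: O + U ≡ A (mod 10)] U=0 is one option consistent with column 2 (O + U ≡ A (mod 10), carry-in 1) — take it ⇒ U=0.
Step 5. [col 2: O + U ≡ A (mod 10)] O=1 is one option consistent with column 2 (O + U ≡ A (mod 10), carry-in 1) — take it. So O=1.
Step 6. [col 2: O + U ≡ A (mod 10)] column 2 reads O+U+carry(1)=A with O=1, U=0; with digits 0,1,5,6,9 already taken and all letters distinct, the only value for A is 2 ⇒ A=2.
Step 7. [col 3: O + Q ≡ H (mod 10)] column 3: given O=1, H=9, carry-in 0, and digits 0,1,2,5,6,9 already taken and all letters distinct, O+Q≡H (mod 10) forces Q=8, so Q=8.
Step 8. [col 4: J + I ≡ S (mod 10)] column 4: given nothing yet, carry-in 0, and digits 0,1,2,5,6,8,9 already taken and all letters distinct, J+I≡S (mod 10) forces S=7. So S=7.
Step 9. [col 4: J + I ≡ S (mod 10)] J=4 is one option consistent with column 4 (J + I ≡ S (mod 10), carry-in 0) — take it ⇒ J=4.
Step 10. [col 4: J + I ≡ S (mod 10)] in column 4 we have J+I≡S with carry-in 0; given J=4, S=7 and digits 0,1,2,4,5,6,7,8,9 already taken and all letters distinct, that pins I to 3, so I=3.

Answer: A=2, B=5, H=9, I=3, J=4, O=1, Q=8, S=7, T=6, U=0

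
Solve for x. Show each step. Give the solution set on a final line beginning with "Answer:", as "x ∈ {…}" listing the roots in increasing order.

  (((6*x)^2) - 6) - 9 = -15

Step 1. [(((6*x)^2) - 6) - 9 = -15] peel the -9: add 9 from each side ⇒ sub: ((6*x)^2) - 6 = -6.
Step 2. [((6*x)^2) - 6 = -6] peel the -6: add 6 from each side ⇒ sub: (6*x)^2 = 0.
Step 3. [(6*x)^2 = 0] √ both sides: 0 ≥ 0 gives two branches, so sqrt: 6*x = 0.
Step 4. [6*x = 0] divide by the outer 6 ⇒ div: x = 0.

Answer: x ∈ {0}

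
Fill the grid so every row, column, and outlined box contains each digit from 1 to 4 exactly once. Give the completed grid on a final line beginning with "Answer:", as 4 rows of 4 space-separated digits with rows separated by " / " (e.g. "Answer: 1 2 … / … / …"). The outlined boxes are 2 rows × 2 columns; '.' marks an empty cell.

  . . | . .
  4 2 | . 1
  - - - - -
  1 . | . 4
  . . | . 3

Step 1. [r3c3∈{2}] only 2 remains possible at r3c3. So r3c3=2.
Step 2. [r1c1∈{3}] r1c1 is down to just 3, so r1c1=3.
Step 3. [r1c4∈{2}] r1c4's peers cover all but 2 ⇒ r1c4=2.
Step 4. [r4c3∈{1}] nothing but 1 survives at r4c3, so r4c3=1.
Step 5. [r3c2∈{3}] r3c2's peers cover all but 3, so r3c2=3.
Step 6. [r1c2∈{1}] r1c2 has the single candidate 1 ⇒ r1c2=1.
Step 7. [r4c1∈{2}] r4c1's peers cover all but 2 ⇒ r4c1=2.
Step 8. [r1c3∈{4}] nothing but 4 survives at r1c3. So r1c3=4.
Step 9. [r2c3∈{3}] nothing but 3 survives at r2c3, so r2c3=3.
Step 10. [r4c2∈{4}] r4c2 is down to just 4, so r4c2=4.

Answer: 3 1 4 2 / 4 2 3 1 / 1 3 2 4 / 2 4 1 3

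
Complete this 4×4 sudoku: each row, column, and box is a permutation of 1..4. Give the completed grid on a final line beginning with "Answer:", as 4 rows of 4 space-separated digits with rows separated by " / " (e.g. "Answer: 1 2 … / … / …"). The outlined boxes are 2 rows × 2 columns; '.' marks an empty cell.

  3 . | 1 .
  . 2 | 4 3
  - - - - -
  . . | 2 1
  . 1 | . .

Step 1. [r3c1∈{4}] r3c1 is down to just 4, so r3c1=4.
Step 2. [r2c1∈{1}] r2c1 has the single candidate 1 ⇒ r2c1=1.
Step 3. [r4c3∈{3}] only 3 remains possible at r4c3 ⇒ r4c3=3.
Step 4. [r4c1∈{2}] r4c1's peers cover all but 2 ⇒ r4c1=2.
Step 5. [r1c2∈{4}] nothing but 4 survives at r1c2, so r1c2=4.
Step 6. [r1c4∈{2}] r1c4 has the single candidate 2 ⇒ r1c4=2.
Step 7. [r4c4∈{4}] r4c4 is down to just 4 ⇒ r4c4=4.
Step 8. [r3c2∈{3}] only 3 remains possible at r3c2. So r3c2=3.

Answer: 3 4 1 2 / 1 2 4 3 / 4 3 2 1 / 2 1 3 4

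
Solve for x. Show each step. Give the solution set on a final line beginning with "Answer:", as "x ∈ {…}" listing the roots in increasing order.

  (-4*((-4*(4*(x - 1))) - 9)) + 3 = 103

Step 1. [(-4*((-4*(4*(x - 1))) - 9)) + 3 = 103] subtract 3: x sits inside (… + 3) ⇒ sub: -4*((-4*(4*(x - 1))) - 9) = 100.
Step 2. [-4*((-4*(4*(x - 1))) - 9) = 100] -4 out front; divide by -4 ⇒ div: (-4*(4*(x - 1))) - 9 = -25.
Step 3. [(-4*(4*(x - 1))) - 9 = -25] add 9: x sits inside (… - 9) ⇒ sub: -4*(4*(x - 1)) = -16.
Step 4. [-4*(4*(x - 1)) = -16] -4·(inner) — divide through by -4. So div: 4*(x - 1) = 4.
Step 5. [4*(x - 1) = 4] 4 out front; divide by 4 ⇒ div: x - 1 = 1.
Step 6. [x - 1 = 1] 1 comes off first (add 1) ⇒ sub: x = 2.

Answer: x ∈ {2}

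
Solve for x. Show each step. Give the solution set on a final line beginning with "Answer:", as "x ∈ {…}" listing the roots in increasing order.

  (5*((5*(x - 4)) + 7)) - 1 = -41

Step 1. [(5*((5*(x - 4)) + 7)) - 1 = -41] -1 is outermost — add 1 both sides, so sub: 5*((5*(x - 4)) + 7) = -40.
Step 2. [5*((5*(x - 4)) + 7) = -40] 5 out front; divide by 5, so div: (5*(x - 4)) + 7 = -8.
Step 3. [(5*(x - 4)) + 7 = -8] 7 comes off first (subtract 7) ⇒ sub: 5*(x - 4) = -15.
Step 4. [5*(x - 4) = -15] LHS = 5·(…); ÷5 both sides. So div: x - 4 = -3.
Step 5. [x - 4 = -3] add 4: x sits inside (… - 4). So sub: x = 1.

Answer: x ∈ {1}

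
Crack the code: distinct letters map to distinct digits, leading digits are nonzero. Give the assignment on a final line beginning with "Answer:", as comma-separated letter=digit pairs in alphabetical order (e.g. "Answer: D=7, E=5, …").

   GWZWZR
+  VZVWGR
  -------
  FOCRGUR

Step 1. [col 1: R + R ≡ R (mod 10)] column 1 reads R+R+carry(0)=R with nothing yet; with all letters distinct, none taken yet, the only value for R is 0. So R=0.
Step 2. [col 2: Z + G ≡ U (mod 10)] column 2 (Z + G ≡ U (mod 10), carry-in 0) doesn't pin Z yet; pick Z=3 and continue, so Z=3.
Step 3. [F] F is the leading digit of a 7-digit sum of two 6-digit numbers; the final carry is exactly 1, so F=1.
Step 4. [col 2: Z + G ≡ U (mod 10)] no forcing yet in column 2 (carry-in 0); U=2 is free and consistent — try it, so U=2.
Step 5. [col 2: Z + G ≡ U (mod 10)] column 2: given Z=3, U=2, carry-in 0, and digits 0,1,2,3 already taken and all letters distinct, Z+G≡U (mod 10) forces G=9. So G=9.
Step 6. [col 3: W + W ≡ G (mod 10)] from column 3 (G=9, carry-in 1, digits 0,1,2,3,9 already taken and all letters distinct): W must equal 4 ⇒ W=4.
Step 7. [col 4: Z + V ≡ R (mod 10)] in column 4 we have Z+V≡R with carry-in 0; given Z=3, R=0 and digits 0,1,2,3,4,9 already taken and all letters distinct, that pins V to 7, so V=7.
Step 8. [col 5: W + Z ≡ C (mod 10)] from column 5 (W=4, Z=3, carry-in 1, digits 0,1,2,3,4,7,9 already taken and all letters distinct): C must equal 8, so C=8.
Step 9. [col 6: G + V ≡ O (mod 10)] column 6 reads G+V+carry(0)=O with G=9, V=7; with digits 0,1,2,3,4,7,8,9 already taken and all letters distinct, the only value for O is 6, so O=6.

Answer: C=8, F=1, G=9, O=6, R=0, U=2, V=7, W=4, Z=3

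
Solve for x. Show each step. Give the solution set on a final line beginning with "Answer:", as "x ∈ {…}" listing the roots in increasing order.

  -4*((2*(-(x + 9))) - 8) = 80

Step 1. [-4*((2*(-(x + 9))) - 8) = 80] leading coefficient -4: divide by -4. So div: (2*(-(x + 9))) - 8 = -20.
Step 2. [(2*(-(x + 9))) - 8 = -20] 8 comes off first (add 8) ⇒ sub: 2*(-(x + 9)) = -12.
Step 3. [2*(-(x + 9)) = -12] divide by the outer 2 ⇒ div: -(x + 9) = -6.
Step 4. [-(x + 9) = -6] leading − — multiply by −1, so neg: x + 9 = 6.
Step 5. [x + 9 = 6] the outer +9 inverts by subtracting 9. So sub: x = -3.

Answer: x ∈ {-3}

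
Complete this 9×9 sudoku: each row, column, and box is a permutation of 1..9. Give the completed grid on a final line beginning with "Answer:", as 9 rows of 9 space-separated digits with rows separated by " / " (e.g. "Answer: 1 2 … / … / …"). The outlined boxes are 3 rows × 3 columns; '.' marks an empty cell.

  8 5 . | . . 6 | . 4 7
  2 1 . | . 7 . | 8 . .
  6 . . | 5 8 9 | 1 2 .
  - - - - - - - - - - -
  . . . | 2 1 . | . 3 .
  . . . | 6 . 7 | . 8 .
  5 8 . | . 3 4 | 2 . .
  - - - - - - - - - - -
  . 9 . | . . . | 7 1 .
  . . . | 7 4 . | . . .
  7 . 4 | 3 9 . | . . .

Step 1. [r7c9∈{2,3,4,5,6,8}] in row 7, 4 fits only at r7c9. So r7c9=4.
Step 2. [r7c1∈{3}] r7c1 has the single candidate 3. So r7c1=3.
Step 3. [r3c9∈{3}] r3c9's peers cover all but 3. So r3c9=3.
Step 4. [r1c7∈{9}] r1c7's peers cover all but 9. So r1c7=9.
Step 5. [r4c6∈{5,8}] row 4 places 8 nowhere but r4c6, so r4c6=8.
Step 6. [r2c3∈{3,9}] across row 2, 9 lands solely at r2c3, so r2c3=9.
Step 7. [r9c9∈{2,5,6,8}] r9c9 is the only open cell in row 9 admitting 8 ⇒ r9c9=8.
Step 8. [r8c9∈{2,5,6,9}] in col 9, 2 fits only at r8c9 ⇒ r8c9=2.
Step 9. [r8c2∈{6}] only 6 remains possible at r8c2, so r8c2=6.
Step 10. [r3c2∈{4,7}] 4 has one home in row 3: r3c2. So r3c2=4.
Step 11. [r8c1∈{1}] r8c1 has the single candidate 1 ⇒ r8c1=1.
Step 12. [r8c6∈{5}] r8c6 has the single candidate 5 ⇒ r8c6=5.
Step 13. [r9c2∈{2}] nothing but 2 survives at r9c2, so r9c2=2.
Step 14. [r6c8∈{6,7,9}] across col 8, 7 lands solely at r6c8, so r6c8=7.
Step 15. [r5c5∈{5}] only 5 remains possible at r5c5. So r5c5=5.
Step 16. [r5c7∈{4}] r5c7 is down to just 4, so r5c7=4.
Step 17. [r5c3∈{1,2,3}] in row 5, 2 fits only at r5c3 ⇒ r5c3=2.
Step 18. [r5c1∈{9}] only 9 remains possible at r5c1. So r5c1=9.
Step 19. [r4c9∈{5,6,9}] 9 has one home in row 4: r4c9 ⇒ r4c9=9.
Step 20. [r2c9∈{5,6}] r2c9 is the only open cell in col 9 admitting 5 ⇒ r2c9=5.
Step 21. [r6c9∈{1,6}] col 9 places 6 nowhere but r6c9 ⇒ r6c9=6.
Step 22. [r9c8∈{5,6}] 5 has one home in col 8: r9c8 ⇒ r9c8=5.
Step 23. [r7c3∈{5,8}] in row 7, 5 fits only at r7c3 ⇒ r7c3=5.
Step 24. [r3c3∈{7}] r3c3 has the single candidate 7, so r3c3=7.
Step 25. [r7c5∈{2,6}] row 7 places 6 nowhere but r7c5, so r7c5=6.
Step 26. [r4c1∈{4}] r4c1's peers cover all but 4, so r4c1=4.
Step 27. [r8c7∈{3}] r8c7's peers cover all but 3. So r8c7=3.
Step 28. [r1c3∈{3}] r1c3 has the single candidate 3, so r1c3=3.
Step 29. [r2c4∈{4}] only 4 remains possible at r2c4, so r2c4=4.
Step 30. [r1c4∈{1}] nothing but 1 survives at r1c4, so r1c4=1.
Step 31. [r9c6∈{1}] r9c6 has the single candidate 1, so r9c6=1.
Step 32. [r8c3∈{8}] r8c3's peers cover all but 8, so r8c3=8.
Step 33. [r5c2∈{3}] r5c2 is down to just 3, so r5c2=3.
Step 34. [r4c2∈{7}] r4c2's peers cover all but 7. So r4c2=7.
Step 35. [r8c8∈{9}] only 9 remains possible at r8c8, so r8c8=9.
Step 36. [r1c5∈{2}] r1c5 has the single candidate 2 ⇒ r1c5=2.
Step 37. [r7c4∈{8}] r7c4 has the single candidate 8 ⇒ r7c4=8.
Step 38. [r6c3∈{1}] r6c3's peers cover all but 1, so r6c3=1.
Step 39. [r2c8∈{6}] r2c8 is down to just 6, so r2c8=6.
Step 40. [r7c6∈{2}] r7c6 is down to just 2, so r7c6=2.
Step 41. [r4c3∈{6}] only 6 remains possible at r4c3. So r4c3=6.
Step 42. [r9c7∈{6}] r9c7's peers cover all but 6. So r9c7=6.
Step 43. [r4c7∈{5}] nothing but 5 survives at r4c7 ⇒ r4c7=5.
Step 44. [r6c4∈{9}] r6c4's peers cover all but 9 ⇒ r6c4=9.
Step 45. [r5c9∈{1}] nothing but 1 survives at r5c9. So r5c9=1.
Step 46. [r2c6∈{3}] nothing but 3 survives at r2c6. So r2c6=3.

Answer: 8 5 3 1 2 6 9 4 7 / 2 1 9 4 7 3 8 6 5 / 6 4 7 5 8 9 1 2 3 / 4 7 6 2 1 8 5 3 9 / 9 3 2 6 5 7 4 8 1 / 5 8 1 9 3 4 2 7 6 / 3 9 5 8 6 2 7 1 4 / 1 6 8 7 4 5 3 9 2 / 7 2 4 3 9 1 6 5 8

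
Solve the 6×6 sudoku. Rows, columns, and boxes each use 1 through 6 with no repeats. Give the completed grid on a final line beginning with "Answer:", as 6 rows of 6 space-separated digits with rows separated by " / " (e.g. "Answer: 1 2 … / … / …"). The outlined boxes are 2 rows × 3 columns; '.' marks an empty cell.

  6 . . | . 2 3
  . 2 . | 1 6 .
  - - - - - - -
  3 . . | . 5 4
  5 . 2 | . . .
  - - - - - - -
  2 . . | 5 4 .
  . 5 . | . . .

Step 1. [r6c1∈{1,4}] across col 1, 1 lands solely at r6c1. So r6c1=1.
Step 2. [r6c3∈{3,4,6}] in row 6, 4 fits only at r6c3, so r6c3=4.
Step 3. [r4c5∈{1,3}] across col 5, 1 lands solely at r4c5 ⇒ r4c5=1.
Step 4. [r4c6∈{6}] nothing but 6 survives at r4c6 ⇒ r4c6=6.
Step 5. [r5c2∈{3,6}] r5c2 is the only open cell in col 2 admitting 3 ⇒ r5c2=3.
Step 6. [r3c2∈{1,6}] r3c2 is the only open cell in col 2 admitting 6 ⇒ r3c2=6.
Step 7. [r6c4∈{2,3,6}] r6c4 is the only open cell in row 6 admitting 6, so r6c4=6.
Step 8. [r1c2∈{1,4}] r1c2 is the only open cell in col 2 admitting 1, so r1c2=1.
Step 9. [r1c3∈{5}] only 5 remains possible at r1c3, so r1c3=5.
Step 10. [r4c4∈{3}] r4c4 has the single candidate 3. So r4c4=3.
Step 11. [r2c6∈{5}] r2c6 is down to just 5, so r2c6=5.
Step 12. [r3c3∈{1}] nothing but 1 survives at r3c3 ⇒ r3c3=1.
Step 13. [r4c2∈{4}] r4c2's peers cover all but 4. So r4c2=4.
Step 14. [r3c4∈{2}] only 2 remains possible at r3c4 ⇒ r3c4=2.
Step 15. [r5c6∈{1}] nothing but 1 survives at r5c6, so r5c6=1.
Step 16. [r2c1∈{4}] only 4 remains possible at r2c1. So r2c1=4.
Step 17. [r1c4∈{4}] r1c4 has the single candidate 4 ⇒ r1c4=4.
Step 18. [r2c3∈{3}] r2c3's peers cover all but 3 ⇒ r2c3=3.
Step 19. [r5c3∈{6}] r5c3 is down to just 6. So r5c3=6.
Step 20. [r6c6∈{2}] r6c6's peers cover all but 2. So r6c6=2.
Step 21. [r6c5∈{3}] r6c5 is down to just 3 ⇒ r6c5=3.

Answer: 6 1 5 4 2 3 / 4 2 3 1 6 5 / 3 6 1 2 5 4 / 5 4 2 3 1 6 / 2 3 6 5 4 1 / 1 5 4 6 3 2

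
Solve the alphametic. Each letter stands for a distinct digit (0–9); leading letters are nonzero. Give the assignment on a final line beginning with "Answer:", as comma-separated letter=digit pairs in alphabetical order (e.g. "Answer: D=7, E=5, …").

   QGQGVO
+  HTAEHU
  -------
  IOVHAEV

Step 1. [col 1: O + U ≡ V (mod 10)] several values work for U in column 1 (O + U ≡ V (mod 10), carry-in 0); try U=6 ⇒ U=6.
Step 2. [col 1: O + U ≡ V (mod 10)] column 1 (O + U ≡ V (mod 10), carry-in 0) doesn't pin V yet; pick V=0 and continue ⇒ V=0.
Step 3. [I] adding two 6-digit numbers gives at most 6+1 digits, and here it does — I is that final carry and must be 1, so I=1.
Step 4. [col 1: O + U ≡ V (mod 10)] in column 1 we have O+U≡V with carry-in 0; given U=6, V=0 and digits 0,1,6 already taken and all letters distinct, that pins O to 4 ⇒ O=4.
Step 5. [col 2: V + H ≡ E (mod 10)] H=8 is one option consistent with column 2 (V + H ≡ E (mod 10), carry-in 1) — take it ⇒ H=8.
Step 6. [col 2: V + H ≡ E (mod 10)] in column 2 we have V+H≡E with carry-in 1; given V=0, H=8 and digits 0,1,4,6,8 already taken and all letters distinct, that pins E to 9, so E=9.
Step 7. [col 3: G + E ≡ A (mod 10)] in column 3 we have G+E≡A with carry-in 0; given E=9 and digits 0,1,4,6,8,9 already taken and all letters distinct, that pins G to 3 ⇒ G=3.
Step 8. [col 3: G + E ≡ A (mod 10)] column 3: given G=3, E=9, carry-in 0, and digits 0,1,3,4,6,8,9 already taken and all letters distinct, G+E≡A (mod 10) forces A=2 ⇒ A=2.
Step 9. [col 4: Q + A ≡ H (mod 10)] from column 4 (A=2, H=8, carry-in 1, digits 0,1,2,3,4,6,8,9 already taken and all letters distinct): Q must equal 5. So Q=5.
Step 10. [col 5: G + T ≡ V (mod 10)] column 5: given G=3, V=0, carry-in 0, and digits 0,1,2,3,4,5,6,8,9 already taken and all letters distinct, G+T≡V (mod 10) forces T=7. So T=7.

Answer: A=2, E=9, G=3, H=8, I=1, O=4, Q=5, T=7, U=6, V=0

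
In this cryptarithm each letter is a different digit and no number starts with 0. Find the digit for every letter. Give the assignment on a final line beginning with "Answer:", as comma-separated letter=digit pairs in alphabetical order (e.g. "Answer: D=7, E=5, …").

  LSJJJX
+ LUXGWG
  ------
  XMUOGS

Step 1. [col 1: X + G ≡ S (mod 10)] no forcing yet in column 1 (carry-in 0); G=6 is free and consistent — try it ⇒ G=6.
Step 2. [col 1: X + G ≡ S (mod 10)] S=9 is one option consistent with column 1 (X + G ≡ S (mod 10), carry-in 0) — take it, so S=9.
Step 3. [col 1: X + G ≡ S (mod 10)] column 1: given G=6, S=9, carry-in 0, and digits 6,9 already taken and all letters distinct, X+G≡S (mod 10) forces X=3 ⇒ X=3.
Step 4. [col 2: J + W ≡ G (mod 10)] J=4 is one option consistent with column 2 (J + W ≡ G (mod 10), carry-in 0) — take it ⇒ J=4.
Step 5. [col 2: J + W ≡ G (mod 10)] from column 2 (J=4, G=6, carry-in 0, digits 3,4,6,9 already taken and all letters distinct): W must equal 2, so W=2.
Step 6. [col 3: J + G ≡ O (mod 10)] in column 3 we have J+G≡O with carry-in 0; given J=4, G=6 and digits 2,3,4,6,9 already taken and all letters distinct, that pins O to 0, so O=0.
Step 7. [col 4: J + X ≡ U (mod 10)] column 4 reads J+X+carry(1)=U with J=4, X=3; with digits 0,2,3,4,6,9 already taken and all letters distinct, the only value for U is 8. So U=8.
Step 8. [col 5: S + U ≡ M (mod 10)] column 5: given S=9, U=8, carry-in 0, and digits 0,2,3,4,6,8,9 already taken and all letters distinct, S+U≡M (mod 10) forces M=7 ⇒ M=7.
Step 9. [col 6: L + L ≡ X (mod 10)] in column 6 we have L+L≡X with carry-in 1; given X=3 and digits 0,2,3,4,6,7,8,9 already taken and all letters distinct, that pins L to 1 ⇒ L=1.

Answer: G=6, J=4, L=1, M=7, O=0, S=9, U=8, W=2, X=3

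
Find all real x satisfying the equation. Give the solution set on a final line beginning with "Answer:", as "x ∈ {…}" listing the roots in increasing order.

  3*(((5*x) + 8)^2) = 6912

Step 1. [3*(((5*x) + 8)^2) = 6912] 3 out front; divide by 3, so div: ((5*x) + 8)^2 = 2304.
Step 2. [((5*x) + 8)^2 = 2304] 2304 ≥ 0, LHS is (·)² — take ±√ ⇒ sqrt: (5*x) + 8 = 48 or -48.
Step 3. [(5*x) + 8 = 48 or -48] peel the +8: subtract 8 from each side. So sub: 5*x = 40 or -56.
Step 4. [5*x = 40 or -56] leading coefficient 5: divide by 5. So div: x = 8 or -56/5.

Answer: x ∈ {-56/5, 8}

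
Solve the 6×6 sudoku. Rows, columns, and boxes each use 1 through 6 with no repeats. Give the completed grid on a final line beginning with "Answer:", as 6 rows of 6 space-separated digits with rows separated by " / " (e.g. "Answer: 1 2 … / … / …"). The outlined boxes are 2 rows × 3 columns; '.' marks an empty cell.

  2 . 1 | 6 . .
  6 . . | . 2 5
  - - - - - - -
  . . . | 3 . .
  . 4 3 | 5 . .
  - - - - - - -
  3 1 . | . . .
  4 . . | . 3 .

Step 1. [r4c6∈{1,2,6}] across row 4, 2 lands solely at r4c6, so r4c6=2.
Step 2. [r1c5∈{4}] r1c5 is down to just 4, so r1c5=4.
Step 3. [r4c5∈{1,6}] across row 4, 6 lands solely at r4c5 ⇒ r4c5=6.
Step 4. [r3c1∈{1,5}] col 1 places 5 nowhere but r3c1. So r3c1=5.
Step 5. [r5c4∈{2,4}] across col 4, 4 lands solely at r5c4 ⇒ r5c4=4.
Step 6. [r5c3∈{2,5,6}] across row 5, 2 lands solely at r5c3. So r5c3=2.
Step 7. [r1c2∈{3,5}] row 1 places 5 nowhere but r1c2 ⇒ r1c2=5.
Step 8. [r6c2∈{6}] nothing but 6 survives at r6c2 ⇒ r6c2=6.
Step 9. [r6c6∈{1}] only 1 remains possible at r6c6. So r6c6=1.
Step 10. [r6c4∈{2}] r6c4 has the single candidate 2. So r6c4=2.
Step 11. [r4c1∈{1}] r4c1's peers cover all but 1. So r4c1=1.
Step 12. [r5c5∈{5}] r5c5 has the single candidate 5. So r5c5=5.
Step 13. [r2c4∈{1}] r2c4 has the single candidate 1, so r2c4=1.
Step 14. [r5c6∈{6}] r5c6's peers cover all but 6. So r5c6=6.
Step 15. [r3c6∈{4}] r3c6 has the single candidate 4. So r3c6=4.
Step 16. [r3c2∈{2}] r3c2 is down to just 2. So r3c2=2.
Step 17. [r6c3∈{5}] r6c3 is down to just 5. So r6c3=5.
Step 18. [r3c5∈{1}] only 1 remains possible at r3c5 ⇒ r3c5=1.
Step 19. [r1c6∈{3}] nothing but 3 survives at r1c6. So r1c6=3.
Step 20. [r2c2∈{3}] r2c2 is down to just 3 ⇒ r2c2=3.
Step 21. [r3c3∈{6}] nothing but 6 survives at r3c3, so r3c3=6.
Step 22. [r2c3∈{4}] r2c3 has the single candidate 4, so r2c3=4.

Answer: 2 5 1 6 4 3 / 6 3 4 1 2 5 / 5 2 6 3 1 4 / 1 4 3 5 6 2 / 3 1 2 4 5 6 / 4 6 5 2 3 1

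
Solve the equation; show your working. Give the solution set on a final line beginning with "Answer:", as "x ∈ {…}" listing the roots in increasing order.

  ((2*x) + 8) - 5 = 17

Step 1. [((2*x) + 8) - 5 = 17] -5 is outermost — add 5 both sides, so sub: (2*x) + 8 = 22.
Step 2. [(2*x) + 8 = 22] peel the +8: subtract 8 from each side. So sub: 2*x = 14.
Step 3. [2*x = 14] LHS = 2·(…); ÷2 both sides. So div: x = 7.

Answer: x ∈ {7}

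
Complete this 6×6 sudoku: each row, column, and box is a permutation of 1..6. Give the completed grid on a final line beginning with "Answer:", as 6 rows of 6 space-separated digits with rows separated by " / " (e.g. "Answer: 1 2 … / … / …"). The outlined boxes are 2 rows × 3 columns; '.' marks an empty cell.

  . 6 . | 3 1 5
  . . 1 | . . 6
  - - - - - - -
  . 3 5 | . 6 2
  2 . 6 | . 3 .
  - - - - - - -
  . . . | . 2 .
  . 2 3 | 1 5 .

Step 1. [r1c1∈{4}] nothing but 4 survives at r1c1, so r1c1=4.
Step 2. [r3c4∈{4}] only 4 remains possible at r3c4, so r3c4=4.
Step 3. [r4c2∈{1,4}] r4c2 is the only open cell in row 4 admitting 4. So r4c2=4.
Step 4. [r2c2∈{5}] r2c2 has the single candidate 5, so r2c2=5.
Step 5. [r5c1∈{1,5,6}] r5c1 is the only open cell in row 5 admitting 5, so r5c1=5.
Step 6. [r5c6∈{3,4}] 3 has one home in row 5: r5c6 ⇒ r5c6=3.
Step 7. [r6c1∈{6}] r6c1 is down to just 6 ⇒ r6c1=6.
Step 8. [r4c4∈{5}] only 5 remains possible at r4c4, so r4c4=5.
Step 9. [r2c4∈{2}] r2c4's peers cover all but 2. So r2c4=2.
Step 10. [r5c4∈{6}] nothing but 6 survives at r5c4, so r5c4=6.
Step 11. [r5c2∈{1}] r5c2's peers cover all but 1 ⇒ r5c2=1.
Step 12. [r2c5∈{4}] r2c5 has the single candidate 4, so r2c5=4.
Step 13. [r6c6∈{4}] r6c6's peers cover all but 4 ⇒ r6c6=4.
Step 14. [r3c1∈{1}] nothing but 1 survives at r3c1. So r3c1=1.
Step 15. [r2c1∈{3}] nothing but 3 survives at r2c1 ⇒ r2c1=3.
Step 16. [r4c6∈{1}] r4c6 is down to just 1 ⇒ r4c6=1.
Step 17. [r5c3∈{4}] only 4 remains possible at r5c3, so r5c3=4.
Step 18. [r1c3∈{2}] r1c3 is down to just 2 ⇒ r1c3=2.

Answer: 4 6 2 3 1 5 / 3 5 1 2 4 6 / 1 3 5 4 6 2 / 2 4 6 5 3 1 / 5 1 4 6 2 3 / 6 2 3 1 5 4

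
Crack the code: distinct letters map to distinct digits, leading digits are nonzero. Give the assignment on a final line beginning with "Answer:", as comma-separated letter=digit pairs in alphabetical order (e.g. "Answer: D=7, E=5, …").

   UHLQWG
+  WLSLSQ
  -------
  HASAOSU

Step 1. [col 1: G + Q ≡ U (mod 10)] no forcing yet in column 1 (carry-in 0); Q=6 is free and consistent — try it, so Q=6.
Step 2. [H] adding two 6-digit numbers gives at most 6+1 digits, and here it does — H is that final carry and must be 1, so H=1.
Step 3. [col 1: G + Q ≡ U (mod 10)] column 1 (G + Q ≡ U (mod 10), carry-in 0) doesn't pin U yet; pick U=4 and continue, so U=4.
Step 4. [col 1: G + Q ≡ U (mod 10)] in column 1 we have G+Q≡U with carry-in 0; given Q=6, U=4 and digits 1,4,6 already taken and all letters distinct, that pins G to 8 ⇒ G=8.
Step 5. [col 2: W + S ≡ S (mod 10)] column 2 reads W+S+carry(1)=S with nothing yet; with digits 1,4,6,8 already taken and all letters distinct, the only value for W is 9, so W=9.
Step 6. [col 2: W + S ≡ S (mod 10)] no forcing yet in column 2 (carry-in 1); S=7 is free and consistent — try it ⇒ S=7.
Step 7. [col 3: Q + L ≡ O (mod 10)] no forcing yet in column 3 (carry-in 1); L=5 is free and consistent — try it, so L=5.
Step 8. [col 3: Q + L ≡ O (mod 10)] from column 3 (Q=6, L=5, carry-in 1, digits 1,4,5,6,7,8,9 already taken and all letters distinct): O must equal 2 ⇒ O=2.
Step 9. [col 4: L + S ≡ A (mod 10)] from column 4 (L=5, S=7, carry-in 1, digits 1,2,4,5,6,7,8,9 already taken and all letters distinct): A must equal 3 ⇒ A=3.

Answer: A=3, G=8, H=1, L=5, O=2, Q=6, S=7, U=4, W=9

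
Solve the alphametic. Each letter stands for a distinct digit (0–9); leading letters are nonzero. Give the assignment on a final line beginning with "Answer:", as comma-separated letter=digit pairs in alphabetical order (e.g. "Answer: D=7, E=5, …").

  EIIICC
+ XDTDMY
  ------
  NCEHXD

Step 1. [col 1: C + Y ≡ D (mod 10)] several values work for Y in column 1 (C + Y ≡ D (mod 10), carry-in 0); try Y=6 ⇒ Y=6.
Step 2. [col 1: C + Y ≡ D (mod 10)] column 1 (C + Y ≡ D (mod 10), carry-in 0) doesn't pin C yet; pick C=2 and continue, so C=2.
Step 3. [col 1: C + Y ≡ D (mod 10)] from column 1 (C=2, Y=6, carry-in 0, digits 2,6 already taken and all letters distinct): D must equal 8. So D=8.
Step 4. [col 2: C + M ≡ X (mod 10)] no forcing yet in column 2 (carry-in 0); M=9 is free and consistent — try it ⇒ M=9.
Step 5. [col 2: C + M ≡ X (mod 10)] column 2 reads C+M+carry(0)=X with C=2, M=9; with digits 2,6,8,9 already taken and all letters distinct, the only value for X is 1. So X=1.
Step 6. [col 3: I + D ≡ H (mod 10)] several values work for I in column 3 (I + D ≡ H (mod 10), carry-in 1); try I=4 ⇒ I=4.
Step 7. [col 3: I + D ≡ H (mod 10)] from column 3 (I=4, D=8, carry-in 1, digits 1,2,4,6,8,9 already taken and all letters distinct): H must equal 3, so H=3.
Step 8. [col 4: I + T ≡ E (mod 10)] several values work for T in column 4 (I + T ≡ E (mod 10), carry-in 1); try T=0, so T=0.
Step 9. [col 4: I + T ≡ E (mod 10)] in column 4 we have I+T≡E with carry-in 1; given I=4, T=0 and digits 0,1,2,3,4,6,8,9 already taken and all letters distinct, that pins E to 5. So E=5.
Step 10. [col 6: E + X ≡ N (mod 10)] column 6: given E=5, X=1, carry-in 1, and digits 0,1,2,3,4,5,6,8,9 already taken and all letters distinct, E+X≡N (mod 10) forces N=7 ⇒ N=7.

Answer: C=2, D=8, E=5, H=3, I=4, M=9, N=7, T=0, X=1, Y=6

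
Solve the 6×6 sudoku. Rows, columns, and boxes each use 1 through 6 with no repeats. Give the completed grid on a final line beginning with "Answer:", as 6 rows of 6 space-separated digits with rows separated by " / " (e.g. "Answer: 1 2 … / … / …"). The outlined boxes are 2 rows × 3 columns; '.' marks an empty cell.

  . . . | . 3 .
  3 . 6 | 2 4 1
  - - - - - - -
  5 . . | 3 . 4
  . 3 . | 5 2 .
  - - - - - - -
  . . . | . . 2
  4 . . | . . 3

Step 1. [r3c5∈{1,6}] in box 4, 1 fits only at r3c5, so r3c5=1.
Step 2. [r2c2∈{5}] nothing but 5 survives at r2c2, so r2c2=5.
Step 3. [r3c2∈{2,6}] r3c2 is the only open cell in row 3 admitting 6. So r3c2=6.
Step 4. [r5c2∈{1}] r5c2's peers cover all but 1, so r5c2=1.
Step 5. [r1c1∈{1,2}] 2 has one home in col 1: r1c1, so r1c1=2.
Step 6. [r1c4∈{6}] r1c4 has the single candidate 6, so r1c4=6.
Step 7. [r6c5∈{5,6}] across row 6, 6 lands solely at r6c5, so r6c5=6.
Step 8. [r1c3∈{1,4}] across row 1, 1 lands solely at r1c3, so r1c3=1.
Step 9. [r6c3∈{2,5}] r6c3 is the only open cell in row 6 admitting 5, so r6c3=5.
Step 10. [r6c4∈{1}] only 1 remains possible at r6c4, so r6c4=1.
Step 11. [r5c4∈{4}] r5c4 has the single candidate 4 ⇒ r5c4=4.
Step 12. [r5c1∈{6}] r5c1's peers cover all but 6. So r5c1=6.
Step 13. [r3c3∈{2}] r3c3 has the single candidate 2 ⇒ r3c3=2.
Step 14. [r4c1∈{1}] only 1 remains possible at r4c1 ⇒ r4c1=1.
Step 15. [r1c6∈{5}] r1c6 has the single candidate 5 ⇒ r1c6=5.
Step 16. [r1c2∈{4}] r1c2 is down to just 4 ⇒ r1c2=4.
Step 17. [r4c6∈{6}] nothing but 6 survives at r4c6. So r4c6=6.
Step 18. [r6c2∈{2}] r6c2 is down to just 2. So r6c2=2.
Step 19. [r4c3∈{4}] r4c3 is down to just 4. So r4c3=4.
Step 20. [r5c5∈{5}] only 5 remains possible at r5c5, so r5c5=5.
Step 21. [r5c3∈{3}] only 3 remains possible at r5c3. So r5c3=3.

Answer: 2 4 1 6 3 5 / 3 5 6 2 4 1 / 5 6 2 3 1 4 / 1 3 4 5 2 6 / 6 1 3 4 5 2 / 4 2 5 1 6 3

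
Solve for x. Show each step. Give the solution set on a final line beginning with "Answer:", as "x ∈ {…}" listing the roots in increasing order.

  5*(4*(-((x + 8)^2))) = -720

Step 1. [5*(4*(-((x + 8)^2))) = -720] LHS = 5·(…); ÷5 both sides. So div: 4*(-((x + 8)^2)) = -144.
Step 2. [4*(-((x + 8)^2)) = -144] 4 out front; divide by 4 ⇒ div: -((x + 8)^2) = -36.
Step 3. [-((x + 8)^2) = -36] flip signs both sides. So neg: (x + 8)^2 = 36.
Step 4. [(x + 8)^2 = 36] LHS squared, RHS 36 ≥ 0: apply √ (±) ⇒ sqrt: x + 8 = 6 or -6.
Step 5. [x + 8 = 6 or -6] 8 comes off first (subtract 8). So sub: x = -2 or -14.

Answer: x ∈ {-14, -2}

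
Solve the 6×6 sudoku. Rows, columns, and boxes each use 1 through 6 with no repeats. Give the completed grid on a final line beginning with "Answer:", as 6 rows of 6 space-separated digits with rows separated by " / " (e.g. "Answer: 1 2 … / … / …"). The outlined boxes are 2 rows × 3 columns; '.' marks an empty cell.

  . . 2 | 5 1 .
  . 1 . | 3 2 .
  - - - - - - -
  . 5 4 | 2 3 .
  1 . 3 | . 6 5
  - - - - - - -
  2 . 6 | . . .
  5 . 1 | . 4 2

Step 1. [r1c2∈{3,4,6}] across col 2, 6 lands solely at r1c2 ⇒ r1c2=6.
Step 2. [r5c6∈{1,3}] 3 has one home in col 6: r5c6, so r5c6=3.
Step 3. [r2c1∈{4}] r2c1 is down to just 4, so r2c1=4.
Step 4. [r1c6∈{4}] r1c6's peers cover all but 4. So r1c6=4.
Step 5. [r3c6∈{1}] only 1 remains possible at r3c6, so r3c6=1.
Step 6. [r5c4∈{1}] r5c4's peers cover all but 1, so r5c4=1.
Step 7. [r6c2∈{3}] only 3 remains possible at r6c2 ⇒ r6c2=3.
Step 8. [r6c4∈{6}] r6c4 is down to just 6. So r6c4=6.
Step 9. [r5c5∈{5}] r5c5 is down to just 5. So r5c5=5.
Step 10. [r4c2∈{2}] r4c2 is down to just 2, so r4c2=2.
Step 11. [r4c4∈{4}] r4c4 is down to just 4, so r4c4=4.
Step 12. [r1c1∈{3}] r1c1 is down to just 3 ⇒ r1c1=3.
Step 13. [r2c6∈{6}] r2c6 is down to just 6, so r2c6=6.
Step 14. [r3c1∈{6}] only 6 remains possible at r3c1 ⇒ r3c1=6.
Step 15. [r5c2∈{4}] r5c2 is down to just 4, so r5c2=4.
Step 16. [r2c3∈{5}] r2c3's peers cover all but 5. So r2c3=5.

Answer: 3 6 2 5 1 4 / 4 1 5 3 2 6 / 6 5 4 2 3 1 / 1 2 3 4 6 5 / 2 4 6 1 5 3 / 5 3 1 6 4 2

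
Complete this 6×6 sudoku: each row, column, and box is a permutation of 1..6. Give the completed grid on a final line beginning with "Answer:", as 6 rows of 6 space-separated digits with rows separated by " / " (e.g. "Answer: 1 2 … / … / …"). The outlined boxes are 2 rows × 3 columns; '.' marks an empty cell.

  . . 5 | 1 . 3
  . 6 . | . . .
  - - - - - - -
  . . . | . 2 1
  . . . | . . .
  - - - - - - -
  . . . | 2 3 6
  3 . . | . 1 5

Step 1. [r4c6∈{4}] r4c6 has the single candidate 4, so r4c6=4.
Step 2. [r2c3∈{1,2,3,4}] r2c3 is the only open cell in row 2 admitting 3 ⇒ r2c3=3.
Step 3. [r2c1∈{1,2,4}] row 2 places 1 nowhere but r2c1. So r2c1=1.
Step 4. [r6c3∈{2,4,6}] across row 6, 6 lands solely at r6c3. So r6c3=6.
Step 5. [r6c2∈{2,4}] r6c2 is the only open cell in row 6 admitting 2 ⇒ r6c2=2.
Step 6. [r1c2∈{4}] nothing but 4 survives at r1c2. So r1c2=4.
Step 7. [r2c5∈{4,5}] r2c5 is the only open cell in col 5 admitting 4. So r2c5=4.
Step 8. [r4c5∈{5,6}] in col 5, 5 fits only at r4c5. So r4c5=5.
Step 9. [r3c3∈{4}] r3c3 has the single candidate 4 ⇒ r3c3=4.
Step 10. [r4c3∈{1,2}] across col 3, 2 lands solely at r4c3 ⇒ r4c3=2.
Step 11. [r4c2∈{1,3}] r4c2 is the only open cell in row 4 admitting 1, so r4c2=1.
Step 12. [r4c4∈{3,6}] row 4 places 3 nowhere but r4c4 ⇒ r4c4=3.
Step 13. [r5c2∈{5}] only 5 remains possible at r5c2. So r5c2=5.
Step 14. [r3c1∈{5,6}] row 3 places 5 nowhere but r3c1. So r3c1=5.
Step 15. [r2c4∈{5}] r2c4 has the single candidate 5, so r2c4=5.
Step 16. [r3c4∈{6}] r3c4 is down to just 6 ⇒ r3c4=6.
Step 17. [r1c1∈{2}] r1c1 is down to just 2, so r1c1=2.
Step 18. [r1c5∈{6}] only 6 remains possible at r1c5 ⇒ r1c5=6.
Step 19. [r4c1∈{6}] only 6 remains possible at r4c1. So r4c1=6.
Step 20. [r5c1∈{4}] nothing but 4 survives at r5c1, so r5c1=4.
Step 21. [r5c3∈{1}] nothing but 1 survives at r5c3 ⇒ r5c3=1.
Step 22. [r6c4∈{4}] r6c4's peers cover all but 4. So r6c4=4.
Step 23. [r2c6∈{2}] r2c6 has the single candidate 2 ⇒ r2c6=2.
Step 24. [r3c2∈{3}] nothing but 3 survives at r3c2 ⇒ r3c2=3.

Answer: 2 4 5 1 6 3 / 1 6 3 5 4 2 / 5 3 4 6 2 1 / 6 1 2 3 5 4 / 4 5 1 2 3 6 / 3 2 6 4 1 5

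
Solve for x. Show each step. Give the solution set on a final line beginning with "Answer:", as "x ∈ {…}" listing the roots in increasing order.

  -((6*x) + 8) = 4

Step 1. [-((6*x) + 8) = 4] flip signs both sides ⇒ neg: (6*x) + 8 = -4.
Step 2. [(6*x) + 8 = -4] subtract 8: x sits inside (… + 8), so sub: 6*x = -12.
Step 3. [6*x = -12] 6·(inner) — divide through by 6. So div: x = -2.

Answer: x ∈ {-2}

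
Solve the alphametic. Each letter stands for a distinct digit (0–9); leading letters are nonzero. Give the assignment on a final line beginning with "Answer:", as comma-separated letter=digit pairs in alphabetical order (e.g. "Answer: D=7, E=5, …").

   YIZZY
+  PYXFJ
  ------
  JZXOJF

Step 1. [col 1: Y + J ≡ F (mod 10)] column 1 (Y + J ≡ F (mod 10), carry-in 0) doesn't pin Y yet; pick Y=8 and continue ⇒ Y=8.
Step 2. [col 1: Y + J ≡ F (mod 10)] F=9 is one option consistent with column 1 (Y + J ≡ F (mod 10), carry-in 0) — take it. So F=9.
Step 3. [col 1: Y + J ≡ F (mod 10)] column 1: given Y=8, F=9, carry-in 0, and digits 8,9 already taken and all letters distinct, Y+J≡F (mod 10) forces J=1 ⇒ J=1.
Step 4. [col 2: Z + F ≡ J (mod 10)] from column 2 (F=9, J=1, carry-in 0, digits 1,8,9 already taken and all letters distinct): Z must equal 2 ⇒ Z=2.
Step 5. [col 3: Z + X ≡ O (mod 10)] several values work for O in column 3 (Z + X ≡ O (mod 10), carry-in 1); try O=7 ⇒ O=7.
Step 6. [col 3: Z + X ≡ O (mod 10)] in column 3 we have Z+X≡O with carry-in 1; given Z=2, O=7 and digits 1,2,7,8,9 already taken and all letters distinct, that pins X to 4. So X=4.
Step 7. [col 4: I + Y ≡ X (mod 10)] in column 4 we have I+Y≡X with carry-in 0; given Y=8, X=4 and digits 1,2,4,7,8,9 already taken and all letters distinct, that pins I to 6. So I=6.
Step 8. [col 5: Y + P ≡ Z (mod 10)] column 5 reads Y+P+carry(1)=Z with Y=8, Z=2; with digits 1,2,4,6,7,8,9 already taken and all letters distinct, the only value for P is 3, so P=3.

Answer: F=9, I=6, J=1, O=7, P=3, X=4, Y=8, Z=2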